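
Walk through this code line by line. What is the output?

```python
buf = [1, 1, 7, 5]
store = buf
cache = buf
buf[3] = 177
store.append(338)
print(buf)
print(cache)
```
[1, 1, 7, 177, 338]
[1, 1, 7, 177, 338]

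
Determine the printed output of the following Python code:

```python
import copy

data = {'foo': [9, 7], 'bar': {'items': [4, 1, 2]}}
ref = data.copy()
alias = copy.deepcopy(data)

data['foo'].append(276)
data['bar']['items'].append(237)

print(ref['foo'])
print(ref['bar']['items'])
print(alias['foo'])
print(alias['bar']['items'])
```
[9, 7, 276]
[4, 1, 2, 237]
[9, 7]
[4, 1, 2]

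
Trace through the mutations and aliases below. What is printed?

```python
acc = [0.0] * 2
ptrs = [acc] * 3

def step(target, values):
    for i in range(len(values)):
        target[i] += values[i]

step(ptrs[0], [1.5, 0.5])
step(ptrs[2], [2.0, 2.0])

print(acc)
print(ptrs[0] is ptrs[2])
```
[3.5, 2.5]
True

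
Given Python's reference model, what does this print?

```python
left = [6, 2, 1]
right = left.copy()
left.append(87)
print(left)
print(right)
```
[6, 2, 1, 87]
[6, 2, 1]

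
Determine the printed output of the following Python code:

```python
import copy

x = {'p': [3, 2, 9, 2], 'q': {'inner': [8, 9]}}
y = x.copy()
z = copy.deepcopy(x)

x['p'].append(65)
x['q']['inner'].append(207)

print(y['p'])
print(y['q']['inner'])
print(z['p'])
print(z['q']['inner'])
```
[3, 2, 9, 2, 65]
[8, 9, 207]
[3, 2, 9, 2]
[8, 9]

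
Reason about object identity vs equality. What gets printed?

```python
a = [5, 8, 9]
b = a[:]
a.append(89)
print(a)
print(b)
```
[5, 8, 9, 89]
[5, 8, 9]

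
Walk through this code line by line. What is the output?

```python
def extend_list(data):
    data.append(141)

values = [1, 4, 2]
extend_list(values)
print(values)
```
[1, 4, 2, 141]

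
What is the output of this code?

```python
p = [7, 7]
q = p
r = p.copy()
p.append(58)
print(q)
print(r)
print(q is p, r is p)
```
[7, 7, 58]
[7, 7]
True False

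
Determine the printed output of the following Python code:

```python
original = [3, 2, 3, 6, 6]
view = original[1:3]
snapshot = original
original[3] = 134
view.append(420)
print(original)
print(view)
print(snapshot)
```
[3, 2, 3, 134, 6]
[2, 3, 420]
[3, 2, 3, 134, 6]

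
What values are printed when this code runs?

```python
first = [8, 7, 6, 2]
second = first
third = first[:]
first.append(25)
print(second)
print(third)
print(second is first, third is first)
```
[8, 7, 6, 2, 25]
[8, 7, 6, 2]
True False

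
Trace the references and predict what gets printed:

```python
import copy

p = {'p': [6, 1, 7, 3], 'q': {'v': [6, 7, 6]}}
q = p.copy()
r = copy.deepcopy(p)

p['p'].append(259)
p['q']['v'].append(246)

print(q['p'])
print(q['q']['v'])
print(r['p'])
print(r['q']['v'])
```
[6, 1, 7, 3, 259]
[6, 7, 6, 246]
[6, 1, 7, 3]
[6, 7, 6]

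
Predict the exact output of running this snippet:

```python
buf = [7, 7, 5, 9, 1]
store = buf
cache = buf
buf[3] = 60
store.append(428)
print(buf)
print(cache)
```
[7, 7, 5, 60, 1, 428]
[7, 7, 5, 60, 1, 428]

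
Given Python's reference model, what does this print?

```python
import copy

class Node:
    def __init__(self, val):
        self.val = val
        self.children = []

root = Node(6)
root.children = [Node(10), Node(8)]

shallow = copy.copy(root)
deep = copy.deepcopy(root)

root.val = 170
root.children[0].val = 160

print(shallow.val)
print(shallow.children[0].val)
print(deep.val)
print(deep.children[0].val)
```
6
160
6
10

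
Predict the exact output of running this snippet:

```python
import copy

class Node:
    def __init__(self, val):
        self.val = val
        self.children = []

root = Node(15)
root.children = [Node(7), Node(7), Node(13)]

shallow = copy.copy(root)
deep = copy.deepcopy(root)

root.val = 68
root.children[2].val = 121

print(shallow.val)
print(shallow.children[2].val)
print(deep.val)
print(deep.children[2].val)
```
15
121
15
13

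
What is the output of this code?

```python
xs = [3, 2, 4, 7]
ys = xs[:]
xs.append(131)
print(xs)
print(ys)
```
[3, 2, 4, 7, 131]
[3, 2, 4, 7]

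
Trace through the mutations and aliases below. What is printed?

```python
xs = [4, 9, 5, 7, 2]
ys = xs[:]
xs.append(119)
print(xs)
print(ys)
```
[4, 9, 5, 7, 2, 119]
[4, 9, 5, 7, 2]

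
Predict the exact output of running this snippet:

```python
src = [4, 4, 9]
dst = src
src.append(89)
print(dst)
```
[4, 4, 9, 89]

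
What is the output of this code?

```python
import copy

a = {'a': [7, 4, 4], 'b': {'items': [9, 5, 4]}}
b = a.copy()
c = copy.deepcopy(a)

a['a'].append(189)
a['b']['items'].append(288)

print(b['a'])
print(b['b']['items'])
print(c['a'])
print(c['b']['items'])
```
[7, 4, 4, 189]
[9, 5, 4, 288]
[7, 4, 4]
[9, 5, 4]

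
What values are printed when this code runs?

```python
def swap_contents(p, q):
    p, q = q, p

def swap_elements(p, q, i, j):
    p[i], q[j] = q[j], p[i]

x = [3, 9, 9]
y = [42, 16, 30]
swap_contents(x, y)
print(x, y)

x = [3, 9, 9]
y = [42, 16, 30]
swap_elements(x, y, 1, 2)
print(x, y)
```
[3, 9, 9] [42, 16, 30]
[3, 30, 9] [42, 16, 9]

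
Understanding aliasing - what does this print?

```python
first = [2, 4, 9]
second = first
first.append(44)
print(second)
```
[2, 4, 9, 44]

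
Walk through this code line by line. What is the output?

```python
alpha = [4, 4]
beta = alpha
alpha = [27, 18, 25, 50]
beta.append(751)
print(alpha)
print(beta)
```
[27, 18, 25, 50]
[4, 4, 751]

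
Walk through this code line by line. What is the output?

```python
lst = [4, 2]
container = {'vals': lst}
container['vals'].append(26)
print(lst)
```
[4, 2, 26]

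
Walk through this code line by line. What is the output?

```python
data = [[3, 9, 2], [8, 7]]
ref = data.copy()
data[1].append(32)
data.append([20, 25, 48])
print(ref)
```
[[3, 9, 2], [8, 7, 32]]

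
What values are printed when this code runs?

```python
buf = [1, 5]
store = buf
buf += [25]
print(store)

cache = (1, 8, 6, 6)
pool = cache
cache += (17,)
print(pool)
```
[1, 5, 25]
(1, 8, 6, 6)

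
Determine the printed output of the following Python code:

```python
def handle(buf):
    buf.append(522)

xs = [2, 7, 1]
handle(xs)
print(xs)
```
[2, 7, 1, 522]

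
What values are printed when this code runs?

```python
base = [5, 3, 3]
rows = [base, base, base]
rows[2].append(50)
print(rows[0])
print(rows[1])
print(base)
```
[5, 3, 3, 50]
[5, 3, 3, 50]
[5, 3, 3, 50]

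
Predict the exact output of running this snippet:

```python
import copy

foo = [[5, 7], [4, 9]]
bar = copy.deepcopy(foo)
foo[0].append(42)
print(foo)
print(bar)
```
[[5, 7, 42], [4, 9]]
[[5, 7], [4, 9]]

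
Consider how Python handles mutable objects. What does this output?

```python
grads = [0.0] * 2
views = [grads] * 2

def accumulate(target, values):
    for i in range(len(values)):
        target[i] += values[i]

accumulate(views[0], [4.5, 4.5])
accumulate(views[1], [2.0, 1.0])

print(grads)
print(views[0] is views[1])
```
[6.5, 5.5]
True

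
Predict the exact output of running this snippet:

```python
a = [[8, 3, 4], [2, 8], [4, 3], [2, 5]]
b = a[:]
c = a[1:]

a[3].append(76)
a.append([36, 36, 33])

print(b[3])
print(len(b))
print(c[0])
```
[2, 5, 76]
4
[2, 8]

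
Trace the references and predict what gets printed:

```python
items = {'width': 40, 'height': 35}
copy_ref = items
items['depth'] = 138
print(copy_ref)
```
{'width': 40, 'height': 35, 'depth': 138}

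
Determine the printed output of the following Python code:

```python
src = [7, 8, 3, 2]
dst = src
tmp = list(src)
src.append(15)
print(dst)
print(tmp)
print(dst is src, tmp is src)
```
[7, 8, 3, 2, 15]
[7, 8, 3, 2]
True False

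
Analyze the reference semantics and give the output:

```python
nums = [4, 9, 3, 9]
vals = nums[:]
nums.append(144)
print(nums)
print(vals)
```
[4, 9, 3, 9, 144]
[4, 9, 3, 9]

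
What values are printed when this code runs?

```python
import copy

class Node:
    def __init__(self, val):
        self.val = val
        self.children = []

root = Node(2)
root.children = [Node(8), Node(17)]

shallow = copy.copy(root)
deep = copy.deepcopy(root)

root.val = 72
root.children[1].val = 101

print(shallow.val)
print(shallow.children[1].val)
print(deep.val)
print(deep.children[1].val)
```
2
101
2
17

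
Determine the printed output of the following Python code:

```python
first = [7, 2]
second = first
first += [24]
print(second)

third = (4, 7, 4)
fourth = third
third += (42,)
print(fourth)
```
[7, 2, 24]
(4, 7, 4)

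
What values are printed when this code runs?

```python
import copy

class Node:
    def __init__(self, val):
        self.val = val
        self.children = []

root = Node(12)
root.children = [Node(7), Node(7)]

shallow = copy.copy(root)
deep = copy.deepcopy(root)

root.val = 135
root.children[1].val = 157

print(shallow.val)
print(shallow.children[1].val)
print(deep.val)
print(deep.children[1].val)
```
12
157
12
7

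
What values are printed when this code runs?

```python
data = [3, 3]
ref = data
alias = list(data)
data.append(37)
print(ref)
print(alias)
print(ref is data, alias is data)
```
[3, 3, 37]
[3, 3]
True False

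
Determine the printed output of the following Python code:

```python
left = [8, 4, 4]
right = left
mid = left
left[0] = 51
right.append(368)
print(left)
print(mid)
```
[51, 4, 4, 368]
[51, 4, 4, 368]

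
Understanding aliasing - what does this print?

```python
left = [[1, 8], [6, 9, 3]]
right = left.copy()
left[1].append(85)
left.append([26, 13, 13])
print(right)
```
[[1, 8], [6, 9, 3, 85]]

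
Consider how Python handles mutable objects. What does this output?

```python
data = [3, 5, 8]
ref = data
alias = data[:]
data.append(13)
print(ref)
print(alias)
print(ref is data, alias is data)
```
[3, 5, 8, 13]
[3, 5, 8]
True False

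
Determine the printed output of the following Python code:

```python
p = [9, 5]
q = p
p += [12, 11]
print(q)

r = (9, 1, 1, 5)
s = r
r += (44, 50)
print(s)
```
[9, 5, 12, 11]
(9, 1, 1, 5)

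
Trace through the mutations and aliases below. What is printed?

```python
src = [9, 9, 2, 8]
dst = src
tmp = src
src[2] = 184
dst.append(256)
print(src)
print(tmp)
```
[9, 9, 184, 8, 256]
[9, 9, 184, 8, 256]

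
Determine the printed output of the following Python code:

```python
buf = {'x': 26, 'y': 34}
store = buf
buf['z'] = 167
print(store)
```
{'x': 26, 'y': 34, 'z': 167}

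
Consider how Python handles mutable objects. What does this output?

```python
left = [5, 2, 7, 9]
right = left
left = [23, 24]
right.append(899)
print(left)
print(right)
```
[23, 24]
[5, 2, 7, 9, 899]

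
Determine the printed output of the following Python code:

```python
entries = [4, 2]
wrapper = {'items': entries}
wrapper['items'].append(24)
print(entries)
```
[4, 2, 24]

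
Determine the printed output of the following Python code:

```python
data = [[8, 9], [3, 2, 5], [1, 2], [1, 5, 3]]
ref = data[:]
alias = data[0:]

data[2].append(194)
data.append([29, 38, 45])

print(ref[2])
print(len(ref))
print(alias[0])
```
[1, 2, 194]
4
[8, 9]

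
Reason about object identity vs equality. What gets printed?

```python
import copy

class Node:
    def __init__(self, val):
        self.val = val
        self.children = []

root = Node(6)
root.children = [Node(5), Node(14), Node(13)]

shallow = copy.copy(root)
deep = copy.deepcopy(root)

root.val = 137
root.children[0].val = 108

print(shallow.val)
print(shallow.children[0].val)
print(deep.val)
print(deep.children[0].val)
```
6
108
6
5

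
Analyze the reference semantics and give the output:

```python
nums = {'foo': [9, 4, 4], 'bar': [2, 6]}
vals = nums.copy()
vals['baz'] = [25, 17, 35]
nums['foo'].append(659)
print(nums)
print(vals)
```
{'foo': [9, 4, 4, 659], 'bar': [2, 6]}
{'foo': [9, 4, 4, 659], 'bar': [2, 6], 'baz': [25, 17, 35]}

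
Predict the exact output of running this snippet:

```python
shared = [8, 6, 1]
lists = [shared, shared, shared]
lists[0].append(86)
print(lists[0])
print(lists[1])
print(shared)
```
[8, 6, 1, 86]
[8, 6, 1, 86]
[8, 6, 1, 86]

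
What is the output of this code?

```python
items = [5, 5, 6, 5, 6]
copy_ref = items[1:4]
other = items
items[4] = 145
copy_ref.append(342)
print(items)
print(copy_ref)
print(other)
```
[5, 5, 6, 5, 145]
[5, 6, 5, 342]
[5, 5, 6, 5, 145]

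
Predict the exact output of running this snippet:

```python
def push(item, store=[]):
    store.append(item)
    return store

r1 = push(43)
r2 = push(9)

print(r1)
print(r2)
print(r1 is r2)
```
[43, 9]
[43, 9]
True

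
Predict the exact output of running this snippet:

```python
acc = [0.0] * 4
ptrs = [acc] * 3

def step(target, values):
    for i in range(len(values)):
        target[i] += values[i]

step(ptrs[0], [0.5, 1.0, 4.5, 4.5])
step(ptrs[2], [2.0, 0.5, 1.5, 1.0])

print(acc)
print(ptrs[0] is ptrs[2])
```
[2.5, 1.5, 6.0, 5.5]
True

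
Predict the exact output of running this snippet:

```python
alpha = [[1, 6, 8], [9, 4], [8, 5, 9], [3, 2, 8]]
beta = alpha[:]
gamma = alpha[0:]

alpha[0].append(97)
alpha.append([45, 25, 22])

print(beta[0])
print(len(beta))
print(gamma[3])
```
[1, 6, 8, 97]
4
[3, 2, 8]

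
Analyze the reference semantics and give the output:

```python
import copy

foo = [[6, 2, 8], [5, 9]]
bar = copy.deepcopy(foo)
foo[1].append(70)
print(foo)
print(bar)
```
[[6, 2, 8], [5, 9, 70]]
[[6, 2, 8], [5, 9]]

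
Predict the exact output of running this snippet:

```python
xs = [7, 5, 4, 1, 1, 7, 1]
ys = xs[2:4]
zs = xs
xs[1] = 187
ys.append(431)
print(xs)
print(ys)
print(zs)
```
[7, 187, 4, 1, 1, 7, 1]
[4, 1, 431]
[7, 187, 4, 1, 1, 7, 1]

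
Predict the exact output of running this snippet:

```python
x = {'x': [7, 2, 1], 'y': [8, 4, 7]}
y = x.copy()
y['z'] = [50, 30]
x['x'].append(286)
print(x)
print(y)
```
{'x': [7, 2, 1, 286], 'y': [8, 4, 7]}
{'x': [7, 2, 1, 286], 'y': [8, 4, 7], 'z': [50, 30]}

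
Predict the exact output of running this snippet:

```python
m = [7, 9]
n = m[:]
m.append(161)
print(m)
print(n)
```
[7, 9, 161]
[7, 9]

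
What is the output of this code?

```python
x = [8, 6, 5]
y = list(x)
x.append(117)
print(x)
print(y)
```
[8, 6, 5, 117]
[8, 6, 5]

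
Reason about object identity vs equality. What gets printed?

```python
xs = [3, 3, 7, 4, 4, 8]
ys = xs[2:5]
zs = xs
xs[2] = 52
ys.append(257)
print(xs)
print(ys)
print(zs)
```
[3, 3, 52, 4, 4, 8]
[7, 4, 4, 257]
[3, 3, 52, 4, 4, 8]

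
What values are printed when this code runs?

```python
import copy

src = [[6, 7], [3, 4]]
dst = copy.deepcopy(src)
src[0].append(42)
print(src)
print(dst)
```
[[6, 7, 42], [3, 4]]
[[6, 7], [3, 4]]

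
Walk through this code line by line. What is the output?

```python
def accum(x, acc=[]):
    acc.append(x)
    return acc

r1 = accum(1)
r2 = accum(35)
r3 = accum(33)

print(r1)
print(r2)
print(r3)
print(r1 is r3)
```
[1, 35, 33]
[1, 35, 33]
[1, 35, 33]
True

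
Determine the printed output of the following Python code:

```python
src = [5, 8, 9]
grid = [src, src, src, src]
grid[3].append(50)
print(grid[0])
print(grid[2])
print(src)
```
[5, 8, 9, 50]
[5, 8, 9, 50]
[5, 8, 9, 50]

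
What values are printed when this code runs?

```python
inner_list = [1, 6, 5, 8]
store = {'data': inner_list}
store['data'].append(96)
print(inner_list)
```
[1, 6, 5, 8, 96]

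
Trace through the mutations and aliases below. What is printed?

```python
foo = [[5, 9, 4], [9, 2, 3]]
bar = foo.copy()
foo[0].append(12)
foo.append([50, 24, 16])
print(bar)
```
[[5, 9, 4, 12], [9, 2, 3]]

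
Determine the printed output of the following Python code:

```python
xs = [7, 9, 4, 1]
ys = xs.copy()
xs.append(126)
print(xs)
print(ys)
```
[7, 9, 4, 1, 126]
[7, 9, 4, 1]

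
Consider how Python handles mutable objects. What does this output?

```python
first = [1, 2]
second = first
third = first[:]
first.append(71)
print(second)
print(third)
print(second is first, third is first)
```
[1, 2, 71]
[1, 2]
True False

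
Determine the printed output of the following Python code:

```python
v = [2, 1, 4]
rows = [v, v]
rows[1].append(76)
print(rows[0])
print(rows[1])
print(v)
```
[2, 1, 4, 76]
[2, 1, 4, 76]
[2, 1, 4, 76]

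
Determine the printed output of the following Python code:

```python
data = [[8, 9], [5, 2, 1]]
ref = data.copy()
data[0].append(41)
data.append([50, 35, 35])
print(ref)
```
[[8, 9, 41], [5, 2, 1]]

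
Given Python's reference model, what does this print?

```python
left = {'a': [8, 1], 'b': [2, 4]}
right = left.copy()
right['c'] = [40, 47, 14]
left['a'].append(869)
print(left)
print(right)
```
{'a': [8, 1, 869], 'b': [2, 4]}
{'a': [8, 1, 869], 'b': [2, 4], 'c': [40, 47, 14]}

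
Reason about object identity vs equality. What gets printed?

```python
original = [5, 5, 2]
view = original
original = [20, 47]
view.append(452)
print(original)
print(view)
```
[20, 47]
[5, 5, 2, 452]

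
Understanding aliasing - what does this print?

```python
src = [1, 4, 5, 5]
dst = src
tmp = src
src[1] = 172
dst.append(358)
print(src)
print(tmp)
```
[1, 172, 5, 5, 358]
[1, 172, 5, 5, 358]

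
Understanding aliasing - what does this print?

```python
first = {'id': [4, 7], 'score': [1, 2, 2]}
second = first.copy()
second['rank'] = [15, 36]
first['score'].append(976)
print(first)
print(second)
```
{'id': [4, 7], 'score': [1, 2, 2, 976]}
{'id': [4, 7], 'score': [1, 2, 2, 976], 'rank': [15, 36]}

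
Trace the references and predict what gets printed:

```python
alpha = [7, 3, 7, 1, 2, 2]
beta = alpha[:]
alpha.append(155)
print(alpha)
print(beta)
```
[7, 3, 7, 1, 2, 2, 155]
[7, 3, 7, 1, 2, 2]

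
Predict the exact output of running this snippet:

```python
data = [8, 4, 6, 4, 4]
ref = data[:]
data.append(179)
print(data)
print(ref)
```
[8, 4, 6, 4, 4, 179]
[8, 4, 6, 4, 4]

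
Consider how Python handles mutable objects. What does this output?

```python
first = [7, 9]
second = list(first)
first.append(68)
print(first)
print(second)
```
[7, 9, 68]
[7, 9]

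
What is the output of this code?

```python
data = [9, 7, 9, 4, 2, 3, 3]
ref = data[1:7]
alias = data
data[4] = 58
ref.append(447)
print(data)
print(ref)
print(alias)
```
[9, 7, 9, 4, 58, 3, 3]
[7, 9, 4, 2, 3, 3, 447]
[9, 7, 9, 4, 58, 3, 3]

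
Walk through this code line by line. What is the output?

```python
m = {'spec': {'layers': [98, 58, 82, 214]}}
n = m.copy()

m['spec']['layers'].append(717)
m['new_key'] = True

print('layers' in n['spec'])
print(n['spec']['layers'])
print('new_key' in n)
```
True
[98, 58, 82, 214, 717]
False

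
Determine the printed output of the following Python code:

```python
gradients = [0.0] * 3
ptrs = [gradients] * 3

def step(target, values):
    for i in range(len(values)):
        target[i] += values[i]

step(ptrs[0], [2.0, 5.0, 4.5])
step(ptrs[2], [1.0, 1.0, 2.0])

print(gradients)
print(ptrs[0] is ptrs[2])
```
[3.0, 6.0, 6.5]
True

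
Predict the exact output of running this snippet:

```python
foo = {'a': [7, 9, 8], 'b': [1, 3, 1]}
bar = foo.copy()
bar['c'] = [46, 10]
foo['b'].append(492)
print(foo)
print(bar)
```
{'a': [7, 9, 8], 'b': [1, 3, 1, 492]}
{'a': [7, 9, 8], 'b': [1, 3, 1, 492], 'c': [46, 10]}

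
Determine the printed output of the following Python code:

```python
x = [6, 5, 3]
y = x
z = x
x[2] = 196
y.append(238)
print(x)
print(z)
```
[6, 5, 196, 238]
[6, 5, 196, 238]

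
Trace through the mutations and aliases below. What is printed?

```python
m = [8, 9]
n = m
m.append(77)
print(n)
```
[8, 9, 77]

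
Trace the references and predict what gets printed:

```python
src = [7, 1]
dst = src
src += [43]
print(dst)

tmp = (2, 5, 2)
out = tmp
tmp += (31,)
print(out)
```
[7, 1, 43]
(2, 5, 2)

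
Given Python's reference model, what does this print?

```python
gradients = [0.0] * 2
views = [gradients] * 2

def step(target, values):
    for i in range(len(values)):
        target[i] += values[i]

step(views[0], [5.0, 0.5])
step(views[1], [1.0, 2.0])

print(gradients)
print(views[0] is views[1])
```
[6.0, 2.5]
True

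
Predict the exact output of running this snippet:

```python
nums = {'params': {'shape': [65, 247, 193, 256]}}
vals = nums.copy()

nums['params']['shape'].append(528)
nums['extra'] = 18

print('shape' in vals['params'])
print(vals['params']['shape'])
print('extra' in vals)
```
True
[65, 247, 193, 256, 528]
False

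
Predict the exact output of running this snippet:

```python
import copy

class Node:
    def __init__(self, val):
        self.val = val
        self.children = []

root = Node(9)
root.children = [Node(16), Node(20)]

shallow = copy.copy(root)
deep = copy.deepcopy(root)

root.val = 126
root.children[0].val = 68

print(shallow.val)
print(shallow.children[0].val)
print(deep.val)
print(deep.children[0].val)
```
9
68
9
16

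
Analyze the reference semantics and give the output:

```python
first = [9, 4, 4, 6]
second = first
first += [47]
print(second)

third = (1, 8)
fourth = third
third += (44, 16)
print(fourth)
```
[9, 4, 4, 6, 47]
(1, 8)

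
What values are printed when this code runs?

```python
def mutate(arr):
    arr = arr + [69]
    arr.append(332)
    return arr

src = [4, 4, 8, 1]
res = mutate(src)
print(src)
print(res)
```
[4, 4, 8, 1]
[4, 4, 8, 1, 69, 332]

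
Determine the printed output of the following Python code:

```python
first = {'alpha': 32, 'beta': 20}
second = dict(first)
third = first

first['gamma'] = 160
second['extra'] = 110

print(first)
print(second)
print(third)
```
{'alpha': 32, 'beta': 20, 'gamma': 160}
{'alpha': 32, 'beta': 20, 'extra': 110}
{'alpha': 32, 'beta': 20, 'gamma': 160}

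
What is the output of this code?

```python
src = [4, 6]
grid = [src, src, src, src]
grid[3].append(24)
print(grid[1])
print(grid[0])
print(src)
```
[4, 6, 24]
[4, 6, 24]
[4, 6, 24]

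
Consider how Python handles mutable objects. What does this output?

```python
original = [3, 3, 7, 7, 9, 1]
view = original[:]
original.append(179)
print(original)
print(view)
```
[3, 3, 7, 7, 9, 1, 179]
[3, 3, 7, 7, 9, 1]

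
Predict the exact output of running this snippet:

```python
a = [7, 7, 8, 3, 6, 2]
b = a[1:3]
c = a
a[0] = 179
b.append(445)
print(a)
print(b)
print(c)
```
[179, 7, 8, 3, 6, 2]
[7, 8, 445]
[179, 7, 8, 3, 6, 2]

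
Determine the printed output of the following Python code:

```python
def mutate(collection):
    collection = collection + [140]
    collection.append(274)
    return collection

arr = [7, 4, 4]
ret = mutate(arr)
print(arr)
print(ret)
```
[7, 4, 4]
[7, 4, 4, 140, 274]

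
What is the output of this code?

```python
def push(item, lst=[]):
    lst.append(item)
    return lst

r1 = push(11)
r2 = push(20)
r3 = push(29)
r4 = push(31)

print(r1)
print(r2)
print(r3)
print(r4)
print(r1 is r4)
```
[11, 20, 29, 31]
[11, 20, 29, 31]
[11, 20, 29, 31]
[11, 20, 29, 31]
True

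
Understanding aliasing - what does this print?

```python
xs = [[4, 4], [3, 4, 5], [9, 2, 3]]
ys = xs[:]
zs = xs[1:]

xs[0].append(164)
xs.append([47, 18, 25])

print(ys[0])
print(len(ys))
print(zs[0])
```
[4, 4, 164]
3
[3, 4, 5]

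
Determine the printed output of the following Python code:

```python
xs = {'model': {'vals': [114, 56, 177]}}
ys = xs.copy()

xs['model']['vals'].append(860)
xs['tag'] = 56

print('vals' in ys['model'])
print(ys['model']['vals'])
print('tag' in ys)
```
True
[114, 56, 177, 860]
False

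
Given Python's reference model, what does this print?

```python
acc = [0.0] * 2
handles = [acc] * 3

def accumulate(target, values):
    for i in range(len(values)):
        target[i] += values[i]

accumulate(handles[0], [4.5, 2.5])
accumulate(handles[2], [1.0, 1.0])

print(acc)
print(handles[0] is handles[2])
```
[5.5, 3.5]
True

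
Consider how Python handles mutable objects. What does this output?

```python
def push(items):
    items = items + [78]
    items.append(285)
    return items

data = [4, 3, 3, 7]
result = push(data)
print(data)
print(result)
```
[4, 3, 3, 7]
[4, 3, 3, 7, 78, 285]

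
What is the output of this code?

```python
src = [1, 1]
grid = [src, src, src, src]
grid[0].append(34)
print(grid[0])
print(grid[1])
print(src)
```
[1, 1, 34]
[1, 1, 34]
[1, 1, 34]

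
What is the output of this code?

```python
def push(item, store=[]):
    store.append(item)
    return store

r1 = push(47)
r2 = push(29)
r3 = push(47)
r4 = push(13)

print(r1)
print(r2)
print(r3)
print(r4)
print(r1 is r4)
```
[47, 29, 47, 13]
[47, 29, 47, 13]
[47, 29, 47, 13]
[47, 29, 47, 13]
True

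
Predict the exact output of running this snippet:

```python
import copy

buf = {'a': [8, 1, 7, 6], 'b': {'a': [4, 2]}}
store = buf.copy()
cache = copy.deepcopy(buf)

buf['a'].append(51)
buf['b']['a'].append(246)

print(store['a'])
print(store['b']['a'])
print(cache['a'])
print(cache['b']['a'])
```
[8, 1, 7, 6, 51]
[4, 2, 246]
[8, 1, 7, 6]
[4, 2]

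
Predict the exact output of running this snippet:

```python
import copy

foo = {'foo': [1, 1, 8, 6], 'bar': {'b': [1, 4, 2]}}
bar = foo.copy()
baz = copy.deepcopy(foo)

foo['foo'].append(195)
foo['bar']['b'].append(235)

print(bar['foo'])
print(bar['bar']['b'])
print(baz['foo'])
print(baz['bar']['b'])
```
[1, 1, 8, 6, 195]
[1, 4, 2, 235]
[1, 1, 8, 6]
[1, 4, 2]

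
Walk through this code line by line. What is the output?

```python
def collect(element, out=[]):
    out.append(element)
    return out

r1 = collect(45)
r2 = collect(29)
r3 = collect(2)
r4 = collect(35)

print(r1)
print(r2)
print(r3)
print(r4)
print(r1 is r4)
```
[45, 29, 2, 35]
[45, 29, 2, 35]
[45, 29, 2, 35]
[45, 29, 2, 35]
True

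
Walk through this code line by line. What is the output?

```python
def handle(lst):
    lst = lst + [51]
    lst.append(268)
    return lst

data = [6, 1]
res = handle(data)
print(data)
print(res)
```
[6, 1]
[6, 1, 51, 268]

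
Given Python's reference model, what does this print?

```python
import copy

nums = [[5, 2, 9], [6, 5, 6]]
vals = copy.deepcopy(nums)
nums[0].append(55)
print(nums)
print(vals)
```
[[5, 2, 9, 55], [6, 5, 6]]
[[5, 2, 9], [6, 5, 6]]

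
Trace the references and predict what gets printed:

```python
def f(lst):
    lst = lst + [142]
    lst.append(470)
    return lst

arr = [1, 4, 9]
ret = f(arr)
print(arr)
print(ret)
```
[1, 4, 9]
[1, 4, 9, 142, 470]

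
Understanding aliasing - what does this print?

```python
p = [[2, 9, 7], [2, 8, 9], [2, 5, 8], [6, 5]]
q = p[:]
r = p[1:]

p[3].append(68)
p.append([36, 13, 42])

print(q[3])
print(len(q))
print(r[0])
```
[6, 5, 68]
4
[2, 8, 9]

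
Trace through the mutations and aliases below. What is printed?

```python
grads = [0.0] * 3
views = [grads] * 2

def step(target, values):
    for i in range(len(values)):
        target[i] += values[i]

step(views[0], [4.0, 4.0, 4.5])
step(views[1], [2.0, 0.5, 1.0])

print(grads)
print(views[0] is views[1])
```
[6.0, 4.5, 5.5]
True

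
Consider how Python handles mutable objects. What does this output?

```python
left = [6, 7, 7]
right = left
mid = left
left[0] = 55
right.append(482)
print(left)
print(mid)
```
[55, 7, 7, 482]
[55, 7, 7, 482]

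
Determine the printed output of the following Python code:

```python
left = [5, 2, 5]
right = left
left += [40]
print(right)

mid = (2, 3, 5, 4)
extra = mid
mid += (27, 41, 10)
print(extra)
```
[5, 2, 5, 40]
(2, 3, 5, 4)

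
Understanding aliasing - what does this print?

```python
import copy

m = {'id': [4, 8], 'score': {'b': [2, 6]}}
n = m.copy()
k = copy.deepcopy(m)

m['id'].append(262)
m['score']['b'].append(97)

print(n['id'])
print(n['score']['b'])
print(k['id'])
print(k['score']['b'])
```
[4, 8, 262]
[2, 6, 97]
[4, 8]
[2, 6]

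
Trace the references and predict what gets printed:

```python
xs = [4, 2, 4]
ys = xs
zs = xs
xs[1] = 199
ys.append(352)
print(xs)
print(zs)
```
[4, 199, 4, 352]
[4, 199, 4, 352]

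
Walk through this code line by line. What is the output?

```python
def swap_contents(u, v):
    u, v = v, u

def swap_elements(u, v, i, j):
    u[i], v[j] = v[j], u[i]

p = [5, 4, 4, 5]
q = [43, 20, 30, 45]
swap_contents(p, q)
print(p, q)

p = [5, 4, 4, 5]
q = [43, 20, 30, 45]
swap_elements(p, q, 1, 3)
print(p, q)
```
[5, 4, 4, 5] [43, 20, 30, 45]
[5, 45, 4, 5] [43, 20, 30, 4]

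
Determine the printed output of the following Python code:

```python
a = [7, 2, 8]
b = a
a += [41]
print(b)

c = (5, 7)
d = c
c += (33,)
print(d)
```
[7, 2, 8, 41]
(5, 7)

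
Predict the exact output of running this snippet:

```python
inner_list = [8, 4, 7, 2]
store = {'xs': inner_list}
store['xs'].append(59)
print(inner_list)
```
[8, 4, 7, 2, 59]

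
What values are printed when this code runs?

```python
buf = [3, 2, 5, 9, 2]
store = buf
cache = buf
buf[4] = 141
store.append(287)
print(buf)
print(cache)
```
[3, 2, 5, 9, 141, 287]
[3, 2, 5, 9, 141, 287]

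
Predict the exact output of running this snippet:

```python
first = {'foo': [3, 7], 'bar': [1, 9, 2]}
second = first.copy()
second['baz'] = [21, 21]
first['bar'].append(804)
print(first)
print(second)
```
{'foo': [3, 7], 'bar': [1, 9, 2, 804]}
{'foo': [3, 7], 'bar': [1, 9, 2, 804], 'baz': [21, 21]}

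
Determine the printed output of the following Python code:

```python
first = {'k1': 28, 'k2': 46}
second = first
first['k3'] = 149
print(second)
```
{'k1': 28, 'k2': 46, 'k3': 149}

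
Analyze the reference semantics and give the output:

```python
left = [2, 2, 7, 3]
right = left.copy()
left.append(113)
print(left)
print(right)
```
[2, 2, 7, 3, 113]
[2, 2, 7, 3]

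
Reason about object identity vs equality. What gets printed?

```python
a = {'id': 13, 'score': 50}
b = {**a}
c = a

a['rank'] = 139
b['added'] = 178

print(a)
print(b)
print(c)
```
{'id': 13, 'score': 50, 'rank': 139}
{'id': 13, 'score': 50, 'added': 178}
{'id': 13, 'score': 50, 'rank': 139}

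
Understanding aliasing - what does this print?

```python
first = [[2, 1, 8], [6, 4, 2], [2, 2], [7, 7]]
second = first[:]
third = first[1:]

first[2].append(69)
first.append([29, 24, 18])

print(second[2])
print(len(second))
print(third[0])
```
[2, 2, 69]
4
[6, 4, 2]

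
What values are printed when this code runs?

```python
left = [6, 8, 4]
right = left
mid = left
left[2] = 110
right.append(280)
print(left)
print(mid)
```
[6, 8, 110, 280]
[6, 8, 110, 280]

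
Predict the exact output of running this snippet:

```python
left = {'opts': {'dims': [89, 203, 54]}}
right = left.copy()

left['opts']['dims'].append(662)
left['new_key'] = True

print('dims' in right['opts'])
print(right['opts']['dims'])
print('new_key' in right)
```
True
[89, 203, 54, 662]
False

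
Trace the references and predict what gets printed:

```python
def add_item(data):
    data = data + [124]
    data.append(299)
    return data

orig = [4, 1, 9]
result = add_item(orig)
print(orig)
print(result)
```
[4, 1, 9]
[4, 1, 9, 124, 299]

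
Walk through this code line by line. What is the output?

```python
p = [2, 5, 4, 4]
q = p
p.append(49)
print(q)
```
[2, 5, 4, 4, 49]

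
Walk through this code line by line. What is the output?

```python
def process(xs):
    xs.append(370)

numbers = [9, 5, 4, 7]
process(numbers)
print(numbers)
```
[9, 5, 4, 7, 370]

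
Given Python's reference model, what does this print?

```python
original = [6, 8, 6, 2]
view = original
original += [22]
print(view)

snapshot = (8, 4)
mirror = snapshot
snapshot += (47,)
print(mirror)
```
[6, 8, 6, 2, 22]
(8, 4)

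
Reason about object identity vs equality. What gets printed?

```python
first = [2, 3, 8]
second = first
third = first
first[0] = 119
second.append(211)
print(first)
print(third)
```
[119, 3, 8, 211]
[119, 3, 8, 211]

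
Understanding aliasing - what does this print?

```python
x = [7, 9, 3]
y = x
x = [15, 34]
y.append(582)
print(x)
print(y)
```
[15, 34]
[7, 9, 3, 582]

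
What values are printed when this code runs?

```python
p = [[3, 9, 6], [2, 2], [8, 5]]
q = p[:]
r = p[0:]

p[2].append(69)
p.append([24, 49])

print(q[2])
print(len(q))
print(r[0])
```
[8, 5, 69]
3
[3, 9, 6]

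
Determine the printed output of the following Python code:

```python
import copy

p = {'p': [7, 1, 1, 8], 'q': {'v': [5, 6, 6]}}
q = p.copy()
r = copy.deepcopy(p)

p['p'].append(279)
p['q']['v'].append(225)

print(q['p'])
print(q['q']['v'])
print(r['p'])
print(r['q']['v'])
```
[7, 1, 1, 8, 279]
[5, 6, 6, 225]
[7, 1, 1, 8]
[5, 6, 6]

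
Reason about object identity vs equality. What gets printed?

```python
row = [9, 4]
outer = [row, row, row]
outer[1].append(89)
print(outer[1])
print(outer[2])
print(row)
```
[9, 4, 89]
[9, 4, 89]
[9, 4, 89]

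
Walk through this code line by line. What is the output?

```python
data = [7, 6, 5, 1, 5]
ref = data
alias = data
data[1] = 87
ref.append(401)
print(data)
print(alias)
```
[7, 87, 5, 1, 5, 401]
[7, 87, 5, 1, 5, 401]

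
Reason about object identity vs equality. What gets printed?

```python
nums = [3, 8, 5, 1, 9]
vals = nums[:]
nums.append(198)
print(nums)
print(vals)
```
[3, 8, 5, 1, 9, 198]
[3, 8, 5, 1, 9]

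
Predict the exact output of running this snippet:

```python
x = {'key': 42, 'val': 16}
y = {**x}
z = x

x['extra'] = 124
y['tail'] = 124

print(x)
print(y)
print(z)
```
{'key': 42, 'val': 16, 'extra': 124}
{'key': 42, 'val': 16, 'tail': 124}
{'key': 42, 'val': 16, 'extra': 124}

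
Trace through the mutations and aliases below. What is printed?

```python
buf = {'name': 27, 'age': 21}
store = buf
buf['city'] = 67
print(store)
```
{'name': 27, 'age': 21, 'city': 67}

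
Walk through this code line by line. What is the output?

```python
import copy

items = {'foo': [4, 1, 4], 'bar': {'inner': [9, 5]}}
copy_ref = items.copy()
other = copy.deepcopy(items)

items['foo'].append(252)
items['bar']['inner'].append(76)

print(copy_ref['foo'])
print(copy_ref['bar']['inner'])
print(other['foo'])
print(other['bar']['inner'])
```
[4, 1, 4, 252]
[9, 5, 76]
[4, 1, 4]
[9, 5]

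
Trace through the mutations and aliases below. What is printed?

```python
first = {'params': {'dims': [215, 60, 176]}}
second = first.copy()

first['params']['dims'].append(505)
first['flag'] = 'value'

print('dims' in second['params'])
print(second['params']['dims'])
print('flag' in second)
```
True
[215, 60, 176, 505]
False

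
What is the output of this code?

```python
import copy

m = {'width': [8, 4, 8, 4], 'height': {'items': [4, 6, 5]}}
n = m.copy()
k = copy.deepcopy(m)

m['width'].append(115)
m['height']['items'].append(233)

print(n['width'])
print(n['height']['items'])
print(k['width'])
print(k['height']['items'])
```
[8, 4, 8, 4, 115]
[4, 6, 5, 233]
[8, 4, 8, 4]
[4, 6, 5]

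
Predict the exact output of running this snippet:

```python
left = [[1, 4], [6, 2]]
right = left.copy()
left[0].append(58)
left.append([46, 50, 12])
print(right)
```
[[1, 4, 58], [6, 2]]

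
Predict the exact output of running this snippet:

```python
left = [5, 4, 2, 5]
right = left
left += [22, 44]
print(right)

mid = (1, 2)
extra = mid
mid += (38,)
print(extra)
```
[5, 4, 2, 5, 22, 44]
(1, 2)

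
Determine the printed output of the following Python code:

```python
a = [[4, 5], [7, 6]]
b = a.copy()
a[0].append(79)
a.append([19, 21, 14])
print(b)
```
[[4, 5, 79], [7, 6]]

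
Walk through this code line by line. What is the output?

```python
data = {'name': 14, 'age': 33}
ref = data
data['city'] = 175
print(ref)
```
{'name': 14, 'age': 33, 'city': 175}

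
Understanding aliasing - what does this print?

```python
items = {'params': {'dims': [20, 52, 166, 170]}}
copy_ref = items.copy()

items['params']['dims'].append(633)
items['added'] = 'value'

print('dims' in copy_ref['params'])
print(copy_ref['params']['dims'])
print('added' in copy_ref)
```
True
[20, 52, 166, 170, 633]
False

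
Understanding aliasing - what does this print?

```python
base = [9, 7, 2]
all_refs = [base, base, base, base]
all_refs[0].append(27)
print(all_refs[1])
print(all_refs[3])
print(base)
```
[9, 7, 2, 27]
[9, 7, 2, 27]
[9, 7, 2, 27]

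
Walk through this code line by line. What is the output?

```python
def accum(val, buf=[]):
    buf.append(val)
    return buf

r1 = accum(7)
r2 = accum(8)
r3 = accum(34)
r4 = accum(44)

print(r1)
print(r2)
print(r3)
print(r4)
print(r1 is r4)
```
[7, 8, 34, 44]
[7, 8, 34, 44]
[7, 8, 34, 44]
[7, 8, 34, 44]
True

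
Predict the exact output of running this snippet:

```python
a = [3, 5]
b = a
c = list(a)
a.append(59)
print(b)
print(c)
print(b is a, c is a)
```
[3, 5, 59]
[3, 5]
True False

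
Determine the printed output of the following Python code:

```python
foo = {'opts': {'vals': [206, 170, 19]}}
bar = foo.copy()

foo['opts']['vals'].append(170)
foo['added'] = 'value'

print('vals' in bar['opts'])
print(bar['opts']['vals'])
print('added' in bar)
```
True
[206, 170, 19, 170]
False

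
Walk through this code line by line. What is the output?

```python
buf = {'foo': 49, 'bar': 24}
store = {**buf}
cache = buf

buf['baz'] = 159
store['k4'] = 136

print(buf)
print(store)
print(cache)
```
{'foo': 49, 'bar': 24, 'baz': 159}
{'foo': 49, 'bar': 24, 'k4': 136}
{'foo': 49, 'bar': 24, 'baz': 159}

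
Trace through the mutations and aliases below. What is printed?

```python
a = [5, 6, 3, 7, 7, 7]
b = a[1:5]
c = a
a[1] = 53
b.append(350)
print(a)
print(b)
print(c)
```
[5, 53, 3, 7, 7, 7]
[6, 3, 7, 7, 350]
[5, 53, 3, 7, 7, 7]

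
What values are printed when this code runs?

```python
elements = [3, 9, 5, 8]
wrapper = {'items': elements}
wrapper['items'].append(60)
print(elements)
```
[3, 9, 5, 8, 60]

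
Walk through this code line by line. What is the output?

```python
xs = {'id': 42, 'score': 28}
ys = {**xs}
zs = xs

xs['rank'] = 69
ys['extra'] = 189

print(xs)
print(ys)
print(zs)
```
{'id': 42, 'score': 28, 'rank': 69}
{'id': 42, 'score': 28, 'extra': 189}
{'id': 42, 'score': 28, 'rank': 69}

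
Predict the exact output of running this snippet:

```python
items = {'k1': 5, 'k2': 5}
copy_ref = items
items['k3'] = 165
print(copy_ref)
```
{'k1': 5, 'k2': 5, 'k3': 165}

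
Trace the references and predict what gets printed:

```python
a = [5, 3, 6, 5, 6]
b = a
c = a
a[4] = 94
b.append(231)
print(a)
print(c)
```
[5, 3, 6, 5, 94, 231]
[5, 3, 6, 5, 94, 231]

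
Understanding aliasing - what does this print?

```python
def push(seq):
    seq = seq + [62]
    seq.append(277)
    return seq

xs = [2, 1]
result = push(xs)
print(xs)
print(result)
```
[2, 1]
[2, 1, 62, 277]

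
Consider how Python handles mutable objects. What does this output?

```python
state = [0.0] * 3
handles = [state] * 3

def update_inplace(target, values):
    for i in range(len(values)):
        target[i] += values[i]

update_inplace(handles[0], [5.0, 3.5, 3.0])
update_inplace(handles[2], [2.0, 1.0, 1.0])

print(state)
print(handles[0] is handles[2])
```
[7.0, 4.5, 4.0]
True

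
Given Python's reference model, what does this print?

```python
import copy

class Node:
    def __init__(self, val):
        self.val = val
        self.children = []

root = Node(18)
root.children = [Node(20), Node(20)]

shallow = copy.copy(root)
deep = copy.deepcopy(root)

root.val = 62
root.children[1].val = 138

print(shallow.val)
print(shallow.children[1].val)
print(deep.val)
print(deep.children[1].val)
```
18
138
18
20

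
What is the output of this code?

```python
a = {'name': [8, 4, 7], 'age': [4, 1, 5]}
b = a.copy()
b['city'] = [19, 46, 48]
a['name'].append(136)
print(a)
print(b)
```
{'name': [8, 4, 7, 136], 'age': [4, 1, 5]}
{'name': [8, 4, 7, 136], 'age': [4, 1, 5], 'city': [19, 46, 48]}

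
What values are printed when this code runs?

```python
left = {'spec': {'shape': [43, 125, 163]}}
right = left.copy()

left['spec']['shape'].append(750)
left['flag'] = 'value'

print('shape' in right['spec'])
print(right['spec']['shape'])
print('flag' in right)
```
True
[43, 125, 163, 750]
False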